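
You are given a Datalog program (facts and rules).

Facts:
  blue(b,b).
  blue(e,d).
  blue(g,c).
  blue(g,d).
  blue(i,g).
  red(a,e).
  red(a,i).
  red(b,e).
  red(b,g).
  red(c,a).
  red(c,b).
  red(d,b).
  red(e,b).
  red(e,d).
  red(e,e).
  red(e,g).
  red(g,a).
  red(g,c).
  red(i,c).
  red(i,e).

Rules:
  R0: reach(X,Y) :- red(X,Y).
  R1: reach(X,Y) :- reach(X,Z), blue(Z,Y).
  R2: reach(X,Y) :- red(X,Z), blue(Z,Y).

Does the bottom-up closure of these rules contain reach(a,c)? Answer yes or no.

round 1: derive reach(a,e) via R0 from red(a,e)
round 1: derive reach(a,i) via R0 from red(a,i)
round 1: derive reach(b,e) via R0 from red(b,e)
round 1: derive reach(b,g) via R0 from red(b,g)
round 1: derive reach(c,a) via R0 from red(c,a)
round 1: derive reach(c,b) via R0 from red(c,b)
round 1: derive reach(d,b) via R0 from red(d,b)
round 1: derive reach(e,b) via R0 from red(e,b)
round 1: derive reach(e,d) via R0 from red(e,d)
round 1: derive reach(e,e) via R0 from red(e,e)
round 1: derive reach(e,g) via R0 from red(e,g)
round 1: derive reach(g,a) via R0 from red(g,a)
round 1: derive reach(g,c) via R0 from red(g,c)
round 1: derive reach(i,c) via R0 from red(i,c)
round 1: derive reach(i,e) via R0 from red(i,e)
round 1: derive reach(a,d) via R2 from red(a,e), blue(e,d)
round 1: derive reach(a,g) via R2 from red(a,i), blue(i,g)
round 1: derive reach(b,c) via R2 from red(b,g), blue(g,c)
round 1: derive reach(b,d) via R2 from red(b,e), blue(e,d)
round 1: derive reach(e,c) via R2 from red(e,g), blue(g,c)
round 1: derive reach(i,d) via R2 from red(i,e), blue(e,d)
round 2: derive reach(a,c) via R1 from reach(a,g), blue(g,c)

yes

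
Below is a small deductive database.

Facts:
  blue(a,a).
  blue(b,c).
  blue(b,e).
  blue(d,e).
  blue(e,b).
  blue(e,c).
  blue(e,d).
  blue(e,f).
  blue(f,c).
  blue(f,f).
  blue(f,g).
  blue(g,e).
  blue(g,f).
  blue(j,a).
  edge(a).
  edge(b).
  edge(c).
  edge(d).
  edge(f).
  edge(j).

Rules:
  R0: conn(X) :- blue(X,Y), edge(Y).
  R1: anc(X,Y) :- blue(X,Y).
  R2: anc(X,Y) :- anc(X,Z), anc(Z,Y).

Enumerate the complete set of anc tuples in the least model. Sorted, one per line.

anc(a,a)
anc(b,b)
anc(b,c)
anc(b,d)
anc(b,e)
anc(b,f)
anc(b,g)
anc(d,b)
anc(d,c)
anc(d,d)
anc(d,e)
anc(d,f)
anc(d,g)
anc(e,b)
anc(e,c)
anc(e,d)
anc(e,e)
anc(e,f)
anc(e,g)
anc(f,b)
anc(f,c)
anc(f,d)
anc(f,e)
anc(f,f)
anc(f,g)
anc(g,b)
anc(g,c)
anc(g,d)
anc(g,e)
anc(g,f)
anc(g,g)
anc(j,a)

round 1: derive anc(a,a) via R1 from blue(a,a)
round 1: derive anc(b,c) via R1 from blue(b,c)
round 1: derive anc(b,e) via R1 from blue(b,e)
round 1: derive anc(d,e) via R1 from blue(d,e)
round 1: derive anc(e,b) via R1 from blue(e,b)
round 1: derive anc(e,c) via R1 from blue(e,c)
round 1: derive anc(e,d) via R1 from blue(e,d)
round 1: derive anc(e,f) via R1 from blue(e,f)
round 1: derive anc(f,c) via R1 from blue(f,c)
round 1: derive anc(f,f) via R1 from blue(f,f)
round 1: derive anc(f,g) via R1 from blue(f,g)
round 1: derive anc(g,e) via R1 from blue(g,e)
round 1: derive anc(g,f) via R1 from blue(g,f)
round 1: derive anc(j,a) via R1 from blue(j,a)
round 2: derive anc(b,b) via R2 from anc(b,e), anc(e,b)
round 2: derive anc(b,d) via R2 from anc(b,e), anc(e,d)
round 2: derive anc(b,f) via R2 from anc(b,e), anc(e,f)
round 2: derive anc(d,b) via R2 from anc(d,e), anc(e,b)
round 2: derive anc(d,c) via R2 from anc(d,e), anc(e,c)
round 2: derive anc(d,d) via R2 from anc(d,e), anc(e,d)
round 2: derive anc(d,f) via R2 from anc(d,e), anc(e,f)
round 2: derive anc(e,e) via R2 from anc(e,b), anc(b,e)
round 2: derive anc(e,g) via R2 from anc(e,f), anc(f,g)
round 2: derive anc(f,e) via R2 from anc(f,g), anc(g,e)
round 2: derive anc(g,b) via R2 from anc(g,e), anc(e,b)
round 2: derive anc(g,c) via R2 from anc(g,e), anc(e,c)
round 2: derive anc(g,d) via R2 from anc(g,e), anc(e,d)
round 2: derive anc(g,g) via R2 from anc(g,f), anc(f,g)
round 3: derive anc(b,g) via R2 from anc(b,e), anc(e,g)
round 3: derive anc(d,g) via R2 from anc(d,e), anc(e,g)
round 3: derive anc(f,b) via R2 from anc(f,e), anc(e,b)
round 3: derive anc(f,d) via R2 from anc(f,e), anc(e,d)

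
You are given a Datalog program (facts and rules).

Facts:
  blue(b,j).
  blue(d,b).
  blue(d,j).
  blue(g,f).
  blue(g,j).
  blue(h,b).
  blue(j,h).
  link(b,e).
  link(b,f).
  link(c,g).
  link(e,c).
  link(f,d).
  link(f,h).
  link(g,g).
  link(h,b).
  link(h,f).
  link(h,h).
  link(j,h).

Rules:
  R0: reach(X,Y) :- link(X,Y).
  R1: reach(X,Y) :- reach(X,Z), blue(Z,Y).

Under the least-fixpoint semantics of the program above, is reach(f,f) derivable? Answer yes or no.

round 1: derive reach(b,e) via R0 from link(b,e)
round 1: derive reach(b,f) via R0 from link(b,f)
round 1: derive reach(c,g) via R0 from link(c,g)
round 1: derive reach(e,c) via R0 from link(e,c)
round 1: derive reach(f,d) via R0 from link(f,d)
round 1: derive reach(f,h) via R0 from link(f,h)
round 1: derive reach(g,g) via R0 from link(g,g)
round 1: derive reach(h,b) via R0 from link(h,b)
round 1: derive reach(h,f) via R0 from link(h,f)
round 1: derive reach(h,h) via R0 from link(h,h)
round 1: derive reach(j,h) via R0 from link(j,h)
round 2: derive reach(c,f) via R1 from reach(c,g), blue(g,f)
round 2: derive reach(c,j) via R1 from reach(c,g), blue(g,j)
round 2: derive reach(f,b) via R1 from reach(f,d), blue(d,b)
round 2: derive reach(f,j) via R1 from reach(f,d), blue(d,j)
round 2: derive reach(g,f) via R1 from reach(g,g), blue(g,f)
round 2: derive reach(g,j) via R1 from reach(g,g), blue(g,j)
round 2: derive reach(h,j) via R1 from reach(h,b), blue(b,j)
round 2: derive reach(j,b) via R1 from reach(j,h), blue(h,b)
round 3: derive reach(c,h) via R1 from reach(c,j), blue(j,h)
round 3: derive reach(g,h) via R1 from reach(g,j), blue(j,h)
round 3: derive reach(j,j) via R1 from reach(j,b), blue(b,j)
round 4: derive reach(c,b) via R1 from reach(c,h), blue(h,b)
round 4: derive reach(g,b) via R1 from reach(g,h), blue(h,b)

no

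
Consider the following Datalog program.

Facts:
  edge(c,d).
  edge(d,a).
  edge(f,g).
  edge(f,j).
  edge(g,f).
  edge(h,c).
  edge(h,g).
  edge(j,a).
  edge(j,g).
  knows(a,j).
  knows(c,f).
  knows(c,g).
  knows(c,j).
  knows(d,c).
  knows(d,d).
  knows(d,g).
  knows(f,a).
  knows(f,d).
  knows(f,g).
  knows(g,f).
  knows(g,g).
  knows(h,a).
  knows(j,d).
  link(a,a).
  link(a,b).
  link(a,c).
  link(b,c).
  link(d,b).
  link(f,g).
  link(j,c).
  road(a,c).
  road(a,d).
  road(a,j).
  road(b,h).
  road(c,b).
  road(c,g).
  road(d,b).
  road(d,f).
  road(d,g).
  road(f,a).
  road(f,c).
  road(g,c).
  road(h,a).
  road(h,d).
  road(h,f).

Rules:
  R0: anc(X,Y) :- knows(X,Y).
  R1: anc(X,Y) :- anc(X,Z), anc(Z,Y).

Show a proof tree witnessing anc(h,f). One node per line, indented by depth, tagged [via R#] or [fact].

round 1: derive anc(a,j) via R0 from knows(a,j)
round 1: derive anc(c,f) via R0 from knows(c,f)
round 1: derive anc(c,g) via R0 from knows(c,g)
round 1: derive anc(c,j) via R0 from knows(c,j)
round 1: derive anc(d,c) via R0 from knows(d,c)
round 1: derive anc(d,d) via R0 from knows(d,d)
round 1: derive anc(d,g) via R0 from knows(d,g)
round 1: derive anc(f,a) via R0 from knows(f,a)
round 1: derive anc(f,d) via R0 from knows(f,d)
round 1: derive anc(f,g) via R0 from knows(f,g)
round 1: derive anc(g,f) via R0 from knows(g,f)
round 1: derive anc(g,g) via R0 from knows(g,g)
round 1: derive anc(h,a) via R0 from knows(h,a)
round 1: derive anc(j,d) via R0 from knows(j,d)
round 2: derive anc(a,d) via R1 from anc(a,j), anc(j,d)
round 2: derive anc(c,a) via R1 from anc(c,f), anc(f,a)
round 2: derive anc(c,d) via R1 from anc(c,f), anc(f,d)
round 2: derive anc(d,f) via R1 from anc(d,c), anc(c,f)
round 2: derive anc(d,j) via R1 from anc(d,c), anc(c,j)
round 2: derive anc(f,c) via R1 from anc(f,d), anc(d,c)
round 2: derive anc(f,f) via R1 from anc(f,g), anc(g,f)
round 2: derive anc(f,j) via R1 from anc(f,a), anc(a,j)
round 2: derive anc(g,a) via R1 from anc(g,f), anc(f,a)
round 2: derive anc(g,d) via R1 from anc(g,f), anc(f,d)
round 2: derive anc(h,j) via R1 from anc(h,a), anc(a,j)
round 2: derive anc(j,c) via R1 from anc(j,d), anc(d,c)
round 2: derive anc(j,g) via R1 from anc(j,d), anc(d,g)
round 3: derive anc(a,c) via R1 from anc(a,d), anc(d,c)
round 3: derive anc(a,f) via R1 from anc(a,d), anc(d,f)
round 3: derive anc(a,g) via R1 from anc(a,d), anc(d,g)
round 3: derive anc(c,c) via R1 from anc(c,d), anc(d,c)
round 3: derive anc(d,a) via R1 from anc(d,c), anc(c,a)
round 3: derive anc(g,c) via R1 from anc(g,d), anc(d,c)
round 3: derive anc(g,j) via R1 from anc(g,a), anc(a,j)
round 3: derive anc(h,c) via R1 from anc(h,j), anc(j,c)
round 3: derive anc(h,d) via R1 from anc(h,a), anc(a,d)
round 3: derive anc(h,g) via R1 from anc(h,j), anc(j,g)
round 3: derive anc(j,a) via R1 from anc(j,c), anc(c,a)
round 3: derive anc(j,f) via R1 from anc(j,c), anc(c,f)
round 3: derive anc(j,j) via R1 from anc(j,c), anc(c,j)
round 4: derive anc(a,a) via R1 from anc(a,c), anc(c,a)
round 4: derive anc(h,f) via R1 from anc(h,a), anc(a,f)

anc(h,f)  [via R1]
  anc(h,a)  [via R0]
    knows(h,a)  [fact]
  anc(a,f)  [via R1]
    anc(a,d)  [via R1]
      anc(a,j)  [via R0]
        knows(a,j)  [fact]
      anc(j,d)  [via R0]
        knows(j,d)  [fact]
    anc(d,f)  [via R1]
      anc(d,c)  [via R0]
        knows(d,c)  [fact]
      anc(c,f)  [via R0]
        knows(c,f)  [fact]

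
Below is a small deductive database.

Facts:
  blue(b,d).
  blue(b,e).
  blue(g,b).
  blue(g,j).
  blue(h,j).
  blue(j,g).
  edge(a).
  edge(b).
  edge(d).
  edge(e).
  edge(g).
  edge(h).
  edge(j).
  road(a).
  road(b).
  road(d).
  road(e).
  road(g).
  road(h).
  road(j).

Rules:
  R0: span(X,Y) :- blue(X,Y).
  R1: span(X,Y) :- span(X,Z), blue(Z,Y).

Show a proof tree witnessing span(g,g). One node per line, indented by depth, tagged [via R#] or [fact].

span(g,g)  [via R1]
  span(g,j)  [via R0]
    blue(g,j)  [fact]
  blue(j,g)  [fact]

round 1: derive span(b,d) via R0 from blue(b,d)
round 1: derive span(b,e) via R0 from blue(b,e)
round 1: derive span(g,b) via R0 from blue(g,b)
round 1: derive span(g,j) via R0 from blue(g,j)
round 1: derive span(h,j) via R0 from blue(h,j)
round 1: derive span(j,g) via R0 from blue(j,g)
round 2: derive span(g,d) via R1 from span(g,b), blue(b,d)
round 2: derive span(g,e) via R1 from span(g,b), blue(b,e)
round 2: derive span(g,g) via R1 from span(g,j), blue(j,g)
round 2: derive span(h,g) via R1 from span(h,j), blue(j,g)
round 2: derive span(j,b) via R1 from span(j,g), blue(g,b)
round 2: derive span(j,j) via R1 from span(j,g), blue(g,j)
round 3: derive span(h,b) via R1 from span(h,g), blue(g,b)
round 3: derive span(j,d) via R1 from span(j,b), blue(b,d)
round 3: derive span(j,e) via R1 from span(j,b), blue(b,e)
round 4: derive span(h,d) via R1 from span(h,b), blue(b,d)
round 4: derive span(h,e) via R1 from span(h,b), blue(b,e)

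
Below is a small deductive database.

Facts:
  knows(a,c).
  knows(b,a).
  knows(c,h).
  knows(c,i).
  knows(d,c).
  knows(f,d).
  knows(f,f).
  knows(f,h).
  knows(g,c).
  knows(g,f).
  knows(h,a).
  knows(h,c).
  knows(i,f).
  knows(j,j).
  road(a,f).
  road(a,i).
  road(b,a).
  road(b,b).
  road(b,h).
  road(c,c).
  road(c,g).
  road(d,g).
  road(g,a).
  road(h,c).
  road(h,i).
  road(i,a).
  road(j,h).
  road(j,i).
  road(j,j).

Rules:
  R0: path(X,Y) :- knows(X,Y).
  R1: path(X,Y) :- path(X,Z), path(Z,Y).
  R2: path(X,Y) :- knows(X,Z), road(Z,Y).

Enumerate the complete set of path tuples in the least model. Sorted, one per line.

round 1: derive path(a,c) via R0 from knows(a,c)
round 1: derive path(b,a) via R0 from knows(b,a)
round 1: derive path(c,h) via R0 from knows(c,h)
round 1: derive path(c,i) via R0 from knows(c,i)
round 1: derive path(d,c) via R0 from knows(d,c)
round 1: derive path(f,d) via R0 from knows(f,d)
round 1: derive path(f,f) via R0 from knows(f,f)
round 1: derive path(f,h) via R0 from knows(f,h)
round 1: derive path(g,c) via R0 from knows(g,c)
round 1: derive path(g,f) via R0 from knows(g,f)
round 1: derive path(h,a) via R0 from knows(h,a)
round 1: derive path(h,c) via R0 from knows(h,c)
round 1: derive path(i,f) via R0 from knows(i,f)
round 1: derive path(j,j) via R0 from knows(j,j)
round 1: derive path(a,g) via R2 from knows(a,c), road(c,g)
round 1: derive path(b,f) via R2 from knows(b,a), road(a,f)
round 1: derive path(b,i) via R2 from knows(b,a), road(a,i)
round 1: derive path(c,a) via R2 from knows(c,i), road(i,a)
round 1: derive path(c,c) via R2 from knows(c,h), road(h,c)
round 1: derive path(d,g) via R2 from knows(d,c), road(c,g)
round 1: derive path(f,c) via R2 from knows(f,h), road(h,c)
round 1: derive path(f,g) via R2 from knows(f,d), road(d,g)
round 1: derive path(f,i) via R2 from knows(f,h), road(h,i)
round 1: derive path(g,g) via R2 from knows(g,c), road(c,g)
round 1: derive path(h,f) via R2 from knows(h,a), road(a,f)
round 1: derive path(h,g) via R2 from knows(h,c), road(c,g)
round 1: derive path(h,i) via R2 from knows(h,a), road(a,i)
round 1: derive path(j,h) via R2 from knows(j,j), road(j,h)
round 1: derive path(j,i) via R2 from knows(j,j), road(j,i)
round 2: derive path(a,a) via R1 from path(a,c), path(c,a)
round 2: derive path(a,f) via R1 from path(a,g), path(g,f)
round 2: derive path(a,h) via R1 from path(a,c), path(c,h)
round 2: derive path(a,i) via R1 from path(a,c), path(c,i)
round 2: derive path(b,c) via R1 from path(b,a), path(a,c)
round 2: derive path(b,d) via R1 from path(b,f), path(f,d)
round 2: derive path(b,g) via R1 from path(b,a), path(a,g)
round 2: derive path(b,h) via R1 from path(b,f), path(f,h)
round 2: derive path(c,f) via R1 from path(c,h), path(h,f)
round 2: derive path(c,g) via R1 from path(c,a), path(a,g)
round 2: derive path(d,a) via R1 from path(d,c), path(c,a)
round 2: derive path(d,f) via R1 from path(d,g), path(g,f)
round 2: derive path(d,h) via R1 from path(d,c), path(c,h)
round 2: derive path(d,i) via R1 from path(d,c), path(c,i)
round 2: derive path(f,a) via R1 from path(f,c), path(c,a)
round 2: derive path(g,a) via R1 from path(g,c), path(c,a)
round 2: derive path(g,d) via R1 from path(g,f), path(f,d)
round 2: derive path(g,h) via R1 from path(g,c), path(c,h)
round 2: derive path(g,i) via R1 from path(g,c), path(c,i)
round 2: derive path(h,d) via R1 from path(h,f), path(f,d)
round 2: derive path(h,h) via R1 from path(h,c), path(c,h)
round 2: derive path(i,c) via R1 from path(i,f), path(f,c)
round 2: derive path(i,d) via R1 from path(i,f), path(f,d)
round 2: derive path(i,g) via R1 from path(i,f), path(f,g)
round 2: derive path(i,h) via R1 from path(i,f), path(f,h)
round 2: derive path(i,i) via R1 from path(i,f), path(f,i)
round 2: derive path(j,a) via R1 from path(j,h), path(h,a)
round 2: derive path(j,c) via R1 from path(j,h), path(h,c)
round 2: derive path(j,f) via R1 from path(j,h), path(h,f)
round 2: derive path(j,g) via R1 from path(j,h), path(h,g)
round 3: derive path(a,d) via R1 from path(a,f), path(f,d)
round 3: derive path(c,d) via R1 from path(c,f), path(f,d)
round 3: derive path(d,d) via R1 from path(d,f), path(f,d)
round 3: derive path(i,a) via R1 from path(i,c), path(c,a)
round 3: derive path(j,d) via R1 from path(j,f), path(f,d)

path(a,a)
path(a,c)
path(a,d)
path(a,f)
path(a,g)
path(a,h)
path(a,i)
path(b,a)
path(b,c)
path(b,d)
path(b,f)
path(b,g)
path(b,h)
path(b,i)
path(c,a)
path(c,c)
path(c,d)
path(c,f)
path(c,g)
path(c,h)
path(c,i)
path(d,a)
path(d,c)
path(d,d)
path(d,f)
path(d,g)
path(d,h)
path(d,i)
path(f,a)
path(f,c)
path(f,d)
path(f,f)
path(f,g)
path(f,h)
path(f,i)
path(g,a)
path(g,c)
path(g,d)
path(g,f)
path(g,g)
path(g,h)
path(g,i)
path(h,a)
path(h,c)
path(h,d)
path(h,f)
path(h,g)
path(h,h)
path(h,i)
path(i,a)
path(i,c)
path(i,d)
path(i,f)
path(i,g)
path(i,h)
path(i,i)
path(j,a)
path(j,c)
path(j,d)
path(j,f)
path(j,g)
path(j,h)
path(j,i)
path(j,j)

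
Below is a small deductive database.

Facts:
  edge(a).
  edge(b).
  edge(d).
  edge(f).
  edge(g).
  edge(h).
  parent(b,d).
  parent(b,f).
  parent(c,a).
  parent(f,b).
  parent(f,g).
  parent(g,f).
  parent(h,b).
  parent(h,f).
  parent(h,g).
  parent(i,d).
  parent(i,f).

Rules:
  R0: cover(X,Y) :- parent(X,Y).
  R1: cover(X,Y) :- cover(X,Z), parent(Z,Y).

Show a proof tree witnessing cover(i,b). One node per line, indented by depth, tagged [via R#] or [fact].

cover(i,b)  [via R1]
  cover(i,f)  [via R0]
    parent(i,f)  [fact]
  parent(f,b)  [fact]

round 1: derive cover(b,d) via R0 from parent(b,d)
round 1: derive cover(b,f) via R0 from parent(b,f)
round 1: derive cover(c,a) via R0 from parent(c,a)
round 1: derive cover(f,b) via R0 from parent(f,b)
round 1: derive cover(f,g) via R0 from parent(f,g)
round 1: derive cover(g,f) via R0 from parent(g,f)
round 1: derive cover(h,b) via R0 from parent(h,b)
round 1: derive cover(h,f) via R0 from parent(h,f)
round 1: derive cover(h,g) via R0 from parent(h,g)
round 1: derive cover(i,d) via R0 from parent(i,d)
round 1: derive cover(i,f) via R0 from parent(i,f)
round 2: derive cover(b,b) via R1 from cover(b,f), parent(f,b)
round 2: derive cover(b,g) via R1 from cover(b,f), parent(f,g)
round 2: derive cover(f,d) via R1 from cover(f,b), parent(b,d)
round 2: derive cover(f,f) via R1 from cover(f,b), parent(b,f)
round 2: derive cover(g,b) via R1 from cover(g,f), parent(f,b)
round 2: derive cover(g,g) via R1 from cover(g,f), parent(f,g)
round 2: derive cover(h,d) via R1 from cover(h,b), parent(b,d)
round 2: derive cover(i,b) via R1 from cover(i,f), parent(f,b)
round 2: derive cover(i,g) via R1 from cover(i,f), parent(f,g)
round 3: derive cover(g,d) via R1 from cover(g,b), parent(b,d)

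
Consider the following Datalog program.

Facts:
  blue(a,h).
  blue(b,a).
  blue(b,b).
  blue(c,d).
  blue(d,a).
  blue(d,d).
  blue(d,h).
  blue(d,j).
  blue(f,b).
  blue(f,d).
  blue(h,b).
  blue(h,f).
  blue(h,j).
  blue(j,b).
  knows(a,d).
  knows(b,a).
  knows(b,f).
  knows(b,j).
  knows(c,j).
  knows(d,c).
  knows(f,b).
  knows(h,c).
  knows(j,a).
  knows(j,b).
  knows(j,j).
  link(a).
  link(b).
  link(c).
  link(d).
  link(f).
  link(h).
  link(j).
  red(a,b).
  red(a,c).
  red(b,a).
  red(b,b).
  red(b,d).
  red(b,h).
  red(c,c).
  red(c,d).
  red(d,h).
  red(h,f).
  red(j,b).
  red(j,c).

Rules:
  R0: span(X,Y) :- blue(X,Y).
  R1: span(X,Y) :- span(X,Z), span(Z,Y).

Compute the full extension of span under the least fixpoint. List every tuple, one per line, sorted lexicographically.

span(a,a)
span(a,b)
span(a,d)
span(a,f)
span(a,h)
span(a,j)
span(b,a)
span(b,b)
span(b,d)
span(b,f)
span(b,h)
span(b,j)
span(c,a)
span(c,b)
span(c,d)
span(c,f)
span(c,h)
span(c,j)
span(d,a)
span(d,b)
span(d,d)
span(d,f)
span(d,h)
span(d,j)
span(f,a)
span(f,b)
span(f,d)
span(f,f)
span(f,h)
span(f,j)
span(h,a)
span(h,b)
span(h,d)
span(h,f)
span(h,h)
span(h,j)
span(j,a)
span(j,b)
span(j,d)
span(j,f)
span(j,h)
span(j,j)

round 1: derive span(a,h) via R0 from blue(a,h)
round 1: derive span(b,a) via R0 from blue(b,a)
round 1: derive span(b,b) via R0 from blue(b,b)
round 1: derive span(c,d) via R0 from blue(c,d)
round 1: derive span(d,a) via R0 from blue(d,a)
round 1: derive span(d,d) via R0 from blue(d,d)
round 1: derive span(d,h) via R0 from blue(d,h)
round 1: derive span(d,j) via R0 from blue(d,j)
round 1: derive span(f,b) via R0 from blue(f,b)
round 1: derive span(f,d) via R0 from blue(f,d)
round 1: derive span(h,b) via R0 from blue(h,b)
round 1: derive span(h,f) via R0 from blue(h,f)
round 1: derive span(h,j) via R0 from blue(h,j)
round 1: derive span(j,b) via R0 from blue(j,b)
round 2: derive span(a,b) via R1 from span(a,h), span(h,b)
round 2: derive span(a,f) via R1 from span(a,h), span(h,f)
round 2: derive span(a,j) via R1 from span(a,h), span(h,j)
round 2: derive span(b,h) via R1 from span(b,a), span(a,h)
round 2: derive span(c,a) via R1 from span(c,d), span(d,a)
round 2: derive span(c,h) via R1 from span(c,d), span(d,h)
round 2: derive span(c,j) via R1 from span(c,d), span(d,j)
round 2: derive span(d,b) via R1 from span(d,h), span(h,b)
round 2: derive span(d,f) via R1 from span(d,h), span(h,f)
round 2: derive span(f,a) via R1 from span(f,b), span(b,a)
round 2: derive span(f,h) via R1 from span(f,d), span(d,h)
round 2: derive span(f,j) via R1 from span(f,d), span(d,j)
round 2: derive span(h,a) via R1 from span(h,b), span(b,a)
round 2: derive span(h,d) via R1 from span(h,f), span(f,d)
round 2: derive span(j,a) via R1 from span(j,b), span(b,a)
round 3: derive span(a,a) via R1 from span(a,b), span(b,a)
round 3: derive span(a,d) via R1 from span(a,f), span(f,d)
round 3: derive span(b,d) via R1 from span(b,h), span(h,d)
round 3: derive span(b,f) via R1 from span(b,a), span(a,f)
round 3: derive span(b,j) via R1 from span(b,a), span(a,j)
round 3: derive span(c,b) via R1 from span(c,a), span(a,b)
round 3: derive span(c,f) via R1 from span(c,a), span(a,f)
round 3: derive span(f,f) via R1 from span(f,a), span(a,f)
round 3: derive span(h,h) via R1 from span(h,a), span(a,h)
round 3: derive span(j,f) via R1 from span(j,a), span(a,f)
round 3: derive span(j,h) via R1 from span(j,a), span(a,h)
round 3: derive span(j,j) via R1 from span(j,a), span(a,j)
round 4: derive span(j,d) via R1 from span(j,a), span(a,d)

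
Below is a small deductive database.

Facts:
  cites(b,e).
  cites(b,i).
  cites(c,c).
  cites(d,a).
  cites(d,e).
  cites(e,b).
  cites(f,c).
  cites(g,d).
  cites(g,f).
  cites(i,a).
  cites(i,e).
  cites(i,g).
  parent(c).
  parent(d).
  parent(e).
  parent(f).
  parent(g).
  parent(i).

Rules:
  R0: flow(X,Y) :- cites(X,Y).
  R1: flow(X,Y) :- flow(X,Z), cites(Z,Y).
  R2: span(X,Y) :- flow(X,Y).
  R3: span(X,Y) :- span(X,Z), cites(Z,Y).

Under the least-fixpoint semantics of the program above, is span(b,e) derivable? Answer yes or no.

round 1: derive flow(b,e) via R0 from cites(b,e)
round 1: derive flow(b,i) via R0 from cites(b,i)
round 1: derive flow(c,c) via R0 from cites(c,c)
round 1: derive flow(d,a) via R0 from cites(d,a)
round 1: derive flow(d,e) via R0 from cites(d,e)
round 1: derive flow(e,b) via R0 from cites(e,b)
round 1: derive flow(f,c) via R0 from cites(f,c)
round 1: derive flow(g,d) via R0 from cites(g,d)
round 1: derive flow(g,f) via R0 from cites(g,f)
round 1: derive flow(i,a) via R0 from cites(i,a)
round 1: derive flow(i,e) via R0 from cites(i,e)
round 1: derive flow(i,g) via R0 from cites(i,g)
round 2: derive flow(b,a) via R1 from flow(b,i), cites(i,a)
round 2: derive flow(b,b) via R1 from flow(b,e), cites(e,b)
round 2: derive flow(b,g) via R1 from flow(b,i), cites(i,g)
round 2: derive flow(d,b) via R1 from flow(d,e), cites(e,b)
round 2: derive flow(e,e) via R1 from flow(e,b), cites(b,e)
round 2: derive flow(e,i) via R1 from flow(e,b), cites(b,i)
round 2: derive flow(g,a) via R1 from flow(g,d), cites(d,a)
round 2: derive flow(g,c) via R1 from flow(g,f), cites(f,c)
round 2: derive flow(g,e) via R1 from flow(g,d), cites(d,e)
round 2: derive flow(i,b) via R1 from flow(i,e), cites(e,b)
round 2: derive flow(i,d) via R1 from flow(i,g), cites(g,d)
round 2: derive flow(i,f) via R1 from flow(i,g), cites(g,f)
round 2: derive span(b,e) via R2 from flow(b,e)
round 2: derive span(b,i) via R2 from flow(b,i)
round 2: derive span(c,c) via R2 from flow(c,c)
round 2: derive span(d,a) via R2 from flow(d,a)
round 2: derive span(d,e) via R2 from flow(d,e)
round 2: derive span(e,b) via R2 from flow(e,b)
round 2: derive span(f,c) via R2 from flow(f,c)
round 2: derive span(g,d) via R2 from flow(g,d)
round 2: derive span(g,f) via R2 from flow(g,f)
round 2: derive span(i,a) via R2 from flow(i,a)
round 2: derive span(i,e) via R2 from flow(i,e)
round 2: derive span(i,g) via R2 from flow(i,g)
round 3: derive flow(b,d) via R1 from flow(b,g), cites(g,d)
round 3: derive flow(b,f) via R1 from flow(b,g), cites(g,f)
round 3: derive flow(d,i) via R1 from flow(d,b), cites(b,i)
round 3: derive flow(e,a) via R1 from flow(e,i), cites(i,a)
round 3: derive flow(e,g) via R1 from flow(e,i), cites(i,g)
round 3: derive flow(g,b) via R1 from flow(g,e), cites(e,b)
round 3: derive flow(i,c) via R1 from flow(i,f), cites(f,c)
round 3: derive flow(i,i) via R1 from flow(i,b), cites(b,i)
round 3: derive span(b,a) via R2 from flow(b,a)
round 3: derive span(b,b) via R2 from flow(b,b)
round 3: derive span(b,g) via R2 from flow(b,g)
round 3: derive span(d,b) via R2 from flow(d,b)
round 3: derive span(e,e) via R2 from flow(e,e)
round 3: derive span(e,i) via R2 from flow(e,i)
round 3: derive span(g,a) via R2 from flow(g,a)
round 3: derive span(g,c) via R2 from flow(g,c)
round 3: derive span(g,e) via R2 from flow(g,e)
round 3: derive span(i,b) via R2 from flow(i,b)
round 3: derive span(i,d) via R2 from flow(i,d)
round 3: derive span(i,f) via R2 from flow(i,f)
round 4: derive flow(b,c) via R1 from flow(b,f), cites(f,c)
round 4: derive flow(d,g) via R1 from flow(d,i), cites(i,g)
round 4: derive flow(e,d) via R1 from flow(e,g), cites(g,d)
round 4: derive flow(e,f) via R1 from flow(e,g), cites(g,f)
round 4: derive flow(g,i) via R1 from flow(g,b), cites(b,i)
round 4: derive span(b,d) via R2 from flow(b,d)
round 4: derive span(b,f) via R2 from flow(b,f)
round 4: derive span(d,i) via R2 from flow(d,i)
round 4: derive span(e,a) via R2 from flow(e,a)
round 4: derive span(e,g) via R2 from flow(e,g)
round 4: derive span(g,b) via R2 from flow(g,b)
round 4: derive span(i,c) via R2 from flow(i,c)
round 4: derive span(i,i) via R2 from flow(i,i)
round 5: derive flow(d,d) via R1 from flow(d,g), cites(g,d)
round 5: derive flow(d,f) via R1 from flow(d,g), cites(g,f)
round 5: derive flow(e,c) via R1 from flow(e,f), cites(f,c)
round 5: derive flow(g,g) via R1 from flow(g,i), cites(i,g)
round 5: derive span(b,c) via R2 from flow(b,c)
round 5: derive span(d,g) via R2 from flow(d,g)
round 5: derive span(e,d) via R2 from flow(e,d)
round 5: derive span(e,f) via R2 from flow(e,f)
round 5: derive span(g,i) via R2 from flow(g,i)
round 6: derive flow(d,c) via R1 from flow(d,f), cites(f,c)
round 6: derive span(d,d) via R2 from flow(d,d)
round 6: derive span(d,f) via R2 from flow(d,f)
round 6: derive span(e,c) via R2 from flow(e,c)
round 6: derive span(g,g) via R2 from flow(g,g)
round 7: derive span(d,c) via R2 from flow(d,c)

yes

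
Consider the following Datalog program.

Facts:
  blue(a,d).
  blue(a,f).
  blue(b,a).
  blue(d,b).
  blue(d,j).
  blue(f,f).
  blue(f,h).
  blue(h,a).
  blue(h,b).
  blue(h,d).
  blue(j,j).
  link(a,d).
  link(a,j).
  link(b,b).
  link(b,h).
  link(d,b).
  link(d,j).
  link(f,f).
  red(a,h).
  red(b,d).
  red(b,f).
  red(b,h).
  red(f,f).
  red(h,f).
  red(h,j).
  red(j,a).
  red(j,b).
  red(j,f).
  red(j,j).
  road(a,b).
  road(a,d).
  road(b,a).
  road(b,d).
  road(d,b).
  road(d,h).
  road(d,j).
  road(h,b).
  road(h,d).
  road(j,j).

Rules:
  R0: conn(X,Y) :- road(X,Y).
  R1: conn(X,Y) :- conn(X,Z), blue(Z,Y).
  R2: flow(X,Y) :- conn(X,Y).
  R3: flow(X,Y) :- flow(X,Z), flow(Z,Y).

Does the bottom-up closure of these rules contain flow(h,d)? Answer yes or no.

yes

round 1: derive conn(a,b) via R0 from road(a,b)
round 1: derive conn(a,d) via R0 from road(a,d)
round 1: derive conn(b,a) via R0 from road(b,a)
round 1: derive conn(b,d) via R0 from road(b,d)
round 1: derive conn(d,b) via R0 from road(d,b)
round 1: derive conn(d,h) via R0 from road(d,h)
round 1: derive conn(d,j) via R0 from road(d,j)
round 1: derive conn(h,b) via R0 from road(h,b)
round 1: derive conn(h,d) via R0 from road(h,d)
round 1: derive conn(j,j) via R0 from road(j,j)
round 2: derive conn(a,a) via R1 from conn(a,b), blue(b,a)
round 2: derive conn(a,j) via R1 from conn(a,d), blue(d,j)
round 2: derive conn(b,b) via R1 from conn(b,d), blue(d,b)
round 2: derive conn(b,f) via R1 from conn(b,a), blue(a,f)
round 2: derive conn(b,j) via R1 from conn(b,d), blue(d,j)
round 2: derive conn(d,a) via R1 from conn(d,b), blue(b,a)
round 2: derive conn(d,d) via R1 from conn(d,h), blue(h,d)
round 2: derive conn(h,a) via R1 from conn(h,b), blue(b,a)
round 2: derive conn(h,j) via R1 from conn(h,d), blue(d,j)
round 2: derive flow(a,b) via R2 from conn(a,b)
round 2: derive flow(a,d) via R2 from conn(a,d)
round 2: derive flow(b,a) via R2 from conn(b,a)
round 2: derive flow(b,d) via R2 from conn(b,d)
round 2: derive flow(d,b) via R2 from conn(d,b)
round 2: derive flow(d,h) via R2 from conn(d,h)
round 2: derive flow(d,j) via R2 from conn(d,j)
round 2: derive flow(h,b) via R2 from conn(h,b)
round 2: derive flow(h,d) via R2 from conn(h,d)
round 2: derive flow(j,j) via R2 from conn(j,j)
round 3: derive conn(a,f) via R1 from conn(a,a), blue(a,f)
round 3: derive conn(b,h) via R1 from conn(b,f), blue(f,h)
round 3: derive conn(d,f) via R1 from conn(d,a), blue(a,f)
round 3: derive conn(h,f) via R1 from conn(h,a), blue(a,f)
round 3: derive flow(a,a) via R2 from conn(a,a)
round 3: derive flow(a,j) via R2 from conn(a,j)
round 3: derive flow(b,b) via R2 from conn(b,b)
round 3: derive flow(b,f) via R2 from conn(b,f)
round 3: derive flow(b,j) via R2 from conn(b,j)
round 3: derive flow(d,a) via R2 from conn(d,a)
round 3: derive flow(d,d) via R2 from conn(d,d)
round 3: derive flow(h,a) via R2 from conn(h,a)
round 3: derive flow(h,j) via R2 from conn(h,j)
round 3: derive flow(a,h) via R3 from flow(a,d), flow(d,h)
round 3: derive flow(b,h) via R3 from flow(b,d), flow(d,h)
round 3: derive flow(h,h) via R3 from flow(h,d), flow(d,h)
round 4: derive conn(a,h) via R1 from conn(a,f), blue(f,h)
round 4: derive conn(h,h) via R1 from conn(h,f), blue(f,h)
round 4: derive flow(a,f) via R2 from conn(a,f)
round 4: derive flow(d,f) via R2 from conn(d,f)
round 4: derive flow(h,f) via R2 from conn(h,f)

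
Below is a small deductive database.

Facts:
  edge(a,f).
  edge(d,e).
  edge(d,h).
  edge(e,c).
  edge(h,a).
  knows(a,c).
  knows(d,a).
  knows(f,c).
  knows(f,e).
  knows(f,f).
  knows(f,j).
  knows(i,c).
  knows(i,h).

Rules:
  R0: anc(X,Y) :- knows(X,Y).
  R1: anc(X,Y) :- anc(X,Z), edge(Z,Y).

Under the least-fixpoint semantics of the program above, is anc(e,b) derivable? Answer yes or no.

no

round 1: derive anc(a,c) via R0 from knows(a,c)
round 1: derive anc(d,a) via R0 from knows(d,a)
round 1: derive anc(f,c) via R0 from knows(f,c)
round 1: derive anc(f,e) via R0 from knows(f,e)
round 1: derive anc(f,f) via R0 from knows(f,f)
round 1: derive anc(f,j) via R0 from knows(f,j)
round 1: derive anc(i,c) via R0 from knows(i,c)
round 1: derive anc(i,h) via R0 from knows(i,h)
round 2: derive anc(d,f) via R1 from anc(d,a), edge(a,f)
round 2: derive anc(i,a) via R1 from anc(i,h), edge(h,a)
round 3: derive anc(i,f) via R1 from anc(i,a), edge(a,f)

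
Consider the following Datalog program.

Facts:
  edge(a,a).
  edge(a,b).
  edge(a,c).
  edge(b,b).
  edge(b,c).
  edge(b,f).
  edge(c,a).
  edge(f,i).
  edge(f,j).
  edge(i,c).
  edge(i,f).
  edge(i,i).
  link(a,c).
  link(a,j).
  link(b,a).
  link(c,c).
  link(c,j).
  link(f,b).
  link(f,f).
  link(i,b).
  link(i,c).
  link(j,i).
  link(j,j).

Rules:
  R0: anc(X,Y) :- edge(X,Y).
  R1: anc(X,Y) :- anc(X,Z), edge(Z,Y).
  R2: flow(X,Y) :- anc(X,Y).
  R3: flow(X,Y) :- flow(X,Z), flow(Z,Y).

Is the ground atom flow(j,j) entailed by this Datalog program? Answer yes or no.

no

round 1: derive anc(a,a) via R0 from edge(a,a)
round 1: derive anc(a,b) via R0 from edge(a,b)
round 1: derive anc(a,c) via R0 from edge(a,c)
round 1: derive anc(b,b) via R0 from edge(b,b)
round 1: derive anc(b,c) via R0 from edge(b,c)
round 1: derive anc(b,f) via R0 from edge(b,f)
round 1: derive anc(c,a) via R0 from edge(c,a)
round 1: derive anc(f,i) via R0 from edge(f,i)
round 1: derive anc(f,j) via R0 from edge(f,j)
round 1: derive anc(i,c) via R0 from edge(i,c)
round 1: derive anc(i,f) via R0 from edge(i,f)
round 1: derive anc(i,i) via R0 from edge(i,i)
round 2: derive anc(a,f) via R1 from anc(a,b), edge(b,f)
round 2: derive anc(b,a) via R1 from anc(b,c), edge(c,a)
round 2: derive anc(b,i) via R1 from anc(b,f), edge(f,i)
round 2: derive anc(b,j) via R1 from anc(b,f), edge(f,j)
round 2: derive anc(c,b) via R1 from anc(c,a), edge(a,b)
round 2: derive anc(c,c) via R1 from anc(c,a), edge(a,c)
round 2: derive anc(f,c) via R1 from anc(f,i), edge(i,c)
round 2: derive anc(f,f) via R1 from anc(f,i), edge(i,f)
round 2: derive anc(i,a) via R1 from anc(i,c), edge(c,a)
round 2: derive anc(i,j) via R1 from anc(i,f), edge(f,j)
round 2: derive flow(a,a) via R2 from anc(a,a)
round 2: derive flow(a,b) via R2 from anc(a,b)
round 2: derive flow(a,c) via R2 from anc(a,c)
round 2: derive flow(b,b) via R2 from anc(b,b)
round 2: derive flow(b,c) via R2 from anc(b,c)
round 2: derive flow(b,f) via R2 from anc(b,f)
round 2: derive flow(c,a) via R2 from anc(c,a)
round 2: derive flow(f,i) via R2 from anc(f,i)
round 2: derive flow(f,j) via R2 from anc(f,j)
round 2: derive flow(i,c) via R2 from anc(i,c)
round 2: derive flow(i,f) via R2 from anc(i,f)
round 2: derive flow(i,i) via R2 from anc(i,i)
round 3: derive anc(a,i) via R1 from anc(a,f), edge(f,i)
round 3: derive anc(a,j) via R1 from anc(a,f), edge(f,j)
round 3: derive anc(c,f) via R1 from anc(c,b), edge(b,f)
round 3: derive anc(f,a) via R1 from anc(f,c), edge(c,a)
round 3: derive anc(i,b) via R1 from anc(i,a), edge(a,b)
round 3: derive flow(a,f) via R2 from anc(a,f)
round 3: derive flow(b,a) via R2 from anc(b,a)
round 3: derive flow(b,i) via R2 from anc(b,i)
round 3: derive flow(b,j) via R2 from anc(b,j)
round 3: derive flow(c,b) via R2 from anc(c,b)
round 3: derive flow(c,c) via R2 from anc(c,c)
round 3: derive flow(f,c) via R2 from anc(f,c)
round 3: derive flow(f,f) via R2 from anc(f,f)
round 3: derive flow(i,a) via R2 from anc(i,a)
round 3: derive flow(i,j) via R2 from anc(i,j)
round 4: derive anc(c,i) via R1 from anc(c,f), edge(f,i)
round 4: derive anc(c,j) via R1 from anc(c,f), edge(f,j)
round 4: derive anc(f,b) via R1 from anc(f,a), edge(a,b)
round 4: derive flow(a,i) via R2 from anc(a,i)
round 4: derive flow(a,j) via R2 from anc(a,j)
round 4: derive flow(c,f) via R2 from anc(c,f)
round 4: derive flow(f,a) via R2 from anc(f,a)
round 4: derive flow(i,b) via R2 from anc(i,b)
round 4: derive flow(c,i) via R3 from flow(c,b), flow(b,i)
round 4: derive flow(c,j) via R3 from flow(c,b), flow(b,j)
round 4: derive flow(f,b) via R3 from flow(f,c), flow(c,b)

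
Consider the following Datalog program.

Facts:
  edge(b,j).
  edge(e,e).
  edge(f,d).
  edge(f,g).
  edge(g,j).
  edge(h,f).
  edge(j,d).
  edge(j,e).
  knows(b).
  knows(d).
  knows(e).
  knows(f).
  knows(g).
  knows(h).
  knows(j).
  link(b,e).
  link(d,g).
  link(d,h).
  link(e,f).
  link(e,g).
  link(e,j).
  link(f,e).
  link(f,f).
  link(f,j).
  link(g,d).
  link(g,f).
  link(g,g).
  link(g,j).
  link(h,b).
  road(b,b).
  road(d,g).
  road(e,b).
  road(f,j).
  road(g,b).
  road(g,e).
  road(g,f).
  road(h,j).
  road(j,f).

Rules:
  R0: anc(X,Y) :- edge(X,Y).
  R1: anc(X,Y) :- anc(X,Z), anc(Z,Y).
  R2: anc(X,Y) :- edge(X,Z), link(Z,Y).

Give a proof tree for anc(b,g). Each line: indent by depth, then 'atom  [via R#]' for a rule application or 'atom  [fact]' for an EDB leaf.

anc(b,g)  [via R1]
  anc(b,j)  [via R0]
    edge(b,j)  [fact]
  anc(j,g)  [via R2]
    edge(j,d)  [fact]
    link(d,g)  [fact]

round 1: derive anc(b,j) via R0 from edge(b,j)
round 1: derive anc(e,e) via R0 from edge(e,e)
round 1: derive anc(f,d) via R0 from edge(f,d)
round 1: derive anc(f,g) via R0 from edge(f,g)
round 1: derive anc(g,j) via R0 from edge(g,j)
round 1: derive anc(h,f) via R0 from edge(h,f)
round 1: derive anc(j,d) via R0 from edge(j,d)
round 1: derive anc(j,e) via R0 from edge(j,e)
round 1: derive anc(e,f) via R2 from edge(e,e), link(e,f)
round 1: derive anc(e,g) via R2 from edge(e,e), link(e,g)
round 1: derive anc(e,j) via R2 from edge(e,e), link(e,j)
round 1: derive anc(f,f) via R2 from edge(f,g), link(g,f)
round 1: derive anc(f,h) via R2 from edge(f,d), link(d,h)
round 1: derive anc(f,j) via R2 from edge(f,g), link(g,j)
round 1: derive anc(h,e) via R2 from edge(h,f), link(f,e)
round 1: derive anc(h,j) via R2 from edge(h,f), link(f,j)
round 1: derive anc(j,f) via R2 from edge(j,e), link(e,f)
round 1: derive anc(j,g) via R2 from edge(j,d), link(d,g)
round 1: derive anc(j,h) via R2 from edge(j,d), link(d,h)
round 1: derive anc(j,j) via R2 from edge(j,e), link(e,j)
round 2: derive anc(b,d) via R1 from anc(b,j), anc(j,d)
round 2: derive anc(b,e) via R1 from anc(b,j), anc(j,e)
round 2: derive anc(b,f) via R1 from anc(b,j), anc(j,f)
round 2: derive anc(b,g) via R1 from anc(b,j), anc(j,g)
round 2: derive anc(b,h) via R1 from anc(b,j), anc(j,h)
round 2: derive anc(e,d) via R1 from anc(e,f), anc(f,d)
round 2: derive anc(e,h) via R1 from anc(e,f), anc(f,h)
round 2: derive anc(f,e) via R1 from anc(f,h), anc(h,e)
round 2: derive anc(g,d) via R1 from anc(g,j), anc(j,d)
round 2: derive anc(g,e) via R1 from anc(g,j), anc(j,e)
round 2: derive anc(g,f) via R1 from anc(g,j), anc(j,f)
round 2: derive anc(g,g) via R1 from anc(g,j), anc(j,g)
round 2: derive anc(g,h) via R1 from anc(g,j), anc(j,h)
round 2: derive anc(h,d) via R1 from anc(h,f), anc(f,d)
round 2: derive anc(h,g) via R1 from anc(h,e), anc(e,g)
round 2: derive anc(h,h) via R1 from anc(h,f), anc(f,h)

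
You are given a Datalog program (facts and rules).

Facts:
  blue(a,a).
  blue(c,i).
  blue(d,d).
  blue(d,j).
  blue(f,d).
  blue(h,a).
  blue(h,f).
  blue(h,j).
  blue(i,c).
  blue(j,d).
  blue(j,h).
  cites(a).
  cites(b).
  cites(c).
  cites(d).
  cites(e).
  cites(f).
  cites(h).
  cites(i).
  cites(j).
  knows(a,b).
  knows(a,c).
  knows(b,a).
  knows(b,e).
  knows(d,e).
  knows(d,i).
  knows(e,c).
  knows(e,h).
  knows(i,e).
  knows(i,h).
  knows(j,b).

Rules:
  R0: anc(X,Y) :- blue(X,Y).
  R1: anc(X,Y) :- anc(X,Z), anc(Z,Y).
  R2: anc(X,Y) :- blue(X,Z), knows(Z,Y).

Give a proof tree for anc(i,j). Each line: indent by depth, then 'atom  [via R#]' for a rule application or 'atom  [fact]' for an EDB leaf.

anc(i,j)  [via R1]
  anc(i,c)  [via R0]
    blue(i,c)  [fact]
  anc(c,j)  [via R1]
    anc(c,h)  [via R2]
      blue(c,i)  [fact]
      knows(i,h)  [fact]
    anc(h,j)  [via R0]
      blue(h,j)  [fact]

round 1: derive anc(a,a) via R0 from blue(a,a)
round 1: derive anc(c,i) via R0 from blue(c,i)
round 1: derive anc(d,d) via R0 from blue(d,d)
round 1: derive anc(d,j) via R0 from blue(d,j)
round 1: derive anc(f,d) via R0 from blue(f,d)
round 1: derive anc(h,a) via R0 from blue(h,a)
round 1: derive anc(h,f) via R0 from blue(h,f)
round 1: derive anc(h,j) via R0 from blue(h,j)
round 1: derive anc(i,c) via R0 from blue(i,c)
round 1: derive anc(j,d) via R0 from blue(j,d)
round 1: derive anc(j,h) via R0 from blue(j,h)
round 1: derive anc(a,b) via R2 from blue(a,a), knows(a,b)
round 1: derive anc(a,c) via R2 from blue(a,a), knows(a,c)
round 1: derive anc(c,e) via R2 from blue(c,i), knows(i,e)
round 1: derive anc(c,h) via R2 from blue(c,i), knows(i,h)
round 1: derive anc(d,b) via R2 from blue(d,j), knows(j,b)
round 1: derive anc(d,e) via R2 from blue(d,d), knows(d,e)
round 1: derive anc(d,i) via R2 from blue(d,d), knows(d,i)
round 1: derive anc(f,e) via R2 from blue(f,d), knows(d,e)
round 1: derive anc(f,i) via R2 from blue(f,d), knows(d,i)
round 1: derive anc(h,b) via R2 from blue(h,a), knows(a,b)
round 1: derive anc(h,c) via R2 from blue(h,a), knows(a,c)
round 1: derive anc(j,e) via R2 from blue(j,d), knows(d,e)
round 1: derive anc(j,i) via R2 from blue(j,d), knows(d,i)
round 2: derive anc(a,e) via R1 from anc(a,c), anc(c,e)
round 2: derive anc(a,h) via R1 from anc(a,c), anc(c,h)
round 2: derive anc(a,i) via R1 from anc(a,c), anc(c,i)
round 2: derive anc(c,a) via R1 from anc(c,h), anc(h,a)
round 2: derive anc(c,b) via R1 from anc(c,h), anc(h,b)
round 2: derive anc(c,c) via R1 from anc(c,h), anc(h,c)
round 2: derive anc(c,f) via R1 from anc(c,h), anc(h,f)
round 2: derive anc(c,j) via R1 from anc(c,h), anc(h,j)
round 2: derive anc(d,c) via R1 from anc(d,i), anc(i,c)
round 2: derive anc(d,h) via R1 from anc(d,j), anc(j,h)
round 2: derive anc(f,b) via R1 from anc(f,d), anc(d,b)
round 2: derive anc(f,c) via R1 from anc(f,i), anc(i,c)
round 2: derive anc(f,j) via R1 from anc(f,d), anc(d,j)
round 2: derive anc(h,d) via R1 from anc(h,f), anc(f,d)
round 2: derive anc(h,e) via R1 from anc(h,c), anc(c,e)
round 2: derive anc(h,h) via R1 from anc(h,c), anc(c,h)
round 2: derive anc(h,i) via R1 from anc(h,c), anc(c,i)
round 2: derive anc(i,e) via R1 from anc(i,c), anc(c,e)
round 2: derive anc(i,h) via R1 from anc(i,c), anc(c,h)
round 2: derive anc(i,i) via R1 from anc(i,c), anc(c,i)
round 2: derive anc(j,a) via R1 from anc(j,h), anc(h,a)
round 2: derive anc(j,b) via R1 from anc(j,d), anc(d,b)
round 2: derive anc(j,c) via R1 from anc(j,h), anc(h,c)
round 2: derive anc(j,f) via R1 from anc(j,h), anc(h,f)
round 2: derive anc(j,j) via R1 from anc(j,d), anc(d,j)
round 3: derive anc(a,d) via R1 from anc(a,h), anc(h,d)
round 3: derive anc(a,f) via R1 from anc(a,c), anc(c,f)
round 3: derive anc(a,j) via R1 from anc(a,c), anc(c,j)
round 3: derive anc(c,d) via R1 from anc(c,f), anc(f,d)
round 3: derive anc(d,a) via R1 from anc(d,c), anc(c,a)
round 3: derive anc(d,f) via R1 from anc(d,c), anc(c,f)
round 3: derive anc(f,a) via R1 from anc(f,c), anc(c,a)
round 3: derive anc(f,f) via R1 from anc(f,c), anc(c,f)
round 3: derive anc(f,h) via R1 from anc(f,c), anc(c,h)
round 3: derive anc(i,a) via R1 from anc(i,c), anc(c,a)
round 3: derive anc(i,b) via R1 from anc(i,c), anc(c,b)
round 3: derive anc(i,d) via R1 from anc(i,h), anc(h,d)
round 3: derive anc(i,f) via R1 from anc(i,c), anc(c,f)
round 3: derive anc(i,j) via R1 from anc(i,c), anc(c,j)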